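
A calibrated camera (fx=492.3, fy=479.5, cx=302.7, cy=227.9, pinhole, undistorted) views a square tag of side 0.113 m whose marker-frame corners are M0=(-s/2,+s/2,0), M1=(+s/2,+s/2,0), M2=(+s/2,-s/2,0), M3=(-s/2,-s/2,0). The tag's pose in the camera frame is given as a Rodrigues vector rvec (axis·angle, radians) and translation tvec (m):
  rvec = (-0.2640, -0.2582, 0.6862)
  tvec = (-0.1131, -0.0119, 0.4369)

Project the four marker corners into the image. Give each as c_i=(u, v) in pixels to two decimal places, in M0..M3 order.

c0=(76.82, 220.06) c1=(182.60, 303.01) c2=(262.44, 210.21) c3=(168.24, 130.59)

Intrinsics K: fx=492.3, fy=479.5, cx=302.7, cy=227.9
Marker side s = 0.113 m; corners in marker frame (Z=0):
  M0 = (-0.0565, +0.0565, 0)
  M1 = (+0.0565, +0.0565, 0)
  M2 = (+0.0565, -0.0565, 0)
  M3 = (-0.0565, -0.0565, 0)
rvec = (-0.2640, -0.2582, 0.6862), |rvec| = θ = 0.77925 rad = 44.648°
Rodrigues: sinθ=0.70275, 1−cosθ=0.28856; R = I + sinθ·[k]× + (1−cosθ)·[k]×²:
    [+0.74456 -0.58644 -0.31894]
    [+0.65122 +0.74312 +0.15389]
    [+0.14676 -0.32228 +0.93520]
t = (-0.1131, -0.0119, 0.4369) m
M0: Pc = R·M0+t = (-0.18830, -0.00671, +0.41040); u = 492.3·(-0.18830)/0.41040 + 302.7 = 76.8205, v = 479.5·(-0.00671)/0.41040 + 227.9 = 220.0627
M1: Pc = R·M1+t = (-0.10417, +0.06688, +0.42698); u = 492.3·(-0.10417)/0.42698 + 302.7 = 182.5993, v = 479.5·(+0.06688)/0.42698 + 227.9 = 303.0063
M2: Pc = R·M2+t = (-0.03790, -0.01709, +0.46340); u = 492.3·(-0.03790)/0.46340 + 302.7 = 262.4379, v = 479.5·(-0.01709)/0.46340 + 227.9 = 210.2140
M3: Pc = R·M3+t = (-0.12203, -0.09068, +0.44682); u = 492.3·(-0.12203)/0.44682 + 302.7 = 168.2438, v = 479.5·(-0.09068)/0.44682 + 227.9 = 130.5866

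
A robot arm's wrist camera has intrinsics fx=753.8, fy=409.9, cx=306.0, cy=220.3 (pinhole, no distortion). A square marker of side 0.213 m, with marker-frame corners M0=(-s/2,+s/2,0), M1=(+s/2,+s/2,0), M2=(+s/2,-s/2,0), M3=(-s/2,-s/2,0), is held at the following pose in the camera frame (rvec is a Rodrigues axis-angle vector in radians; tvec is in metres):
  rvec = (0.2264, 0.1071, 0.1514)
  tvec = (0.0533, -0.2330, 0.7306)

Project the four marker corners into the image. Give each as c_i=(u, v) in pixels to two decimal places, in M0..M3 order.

Intrinsics K: fx=753.8, fy=409.9, cx=306.0, cy=220.3
Marker side s = 0.213 m; corners in marker frame (Z=0):
  M0 = (-0.1065, +0.1065, 0)
  M1 = (+0.1065, +0.1065, 0)
  M2 = (+0.1065, -0.1065, 0)
  M3 = (-0.1065, -0.1065, 0)
rvec = (0.2264, 0.1071, 0.1514), |rvec| = θ = 0.29266 rad = 16.768°
Rodrigues: sinθ=0.28850, 1−cosθ=0.04252; R = I + sinθ·[k]× + (1−cosθ)·[k]×²:
    [+0.98293 -0.13721 +0.12259]
    [+0.16129 +0.96317 -0.21513]
    [-0.08856 +0.23123 +0.96886]
t = (0.0533, -0.2330, 0.7306) m
M0: Pc = R·M0+t = (-0.06599, -0.14760, +0.76466); u = 753.8·(-0.06599)/0.76466 + 306.0 = 240.9425, v = 409.9·(-0.14760)/0.76466 + 220.3 = 141.1787
M1: Pc = R·M1+t = (+0.14337, -0.11325, +0.74579); u = 753.8·(+0.14337)/0.74579 + 306.0 = 450.9077, v = 409.9·(-0.11325)/0.74579 + 220.3 = 158.0588
M2: Pc = R·M2+t = (+0.17259, -0.31840, +0.69654); u = 753.8·(+0.17259)/0.69654 + 306.0 = 492.7824, v = 409.9·(-0.31840)/0.69654 + 220.3 = 32.9278
M3: Pc = R·M3+t = (-0.03677, -0.35275, +0.71541); u = 753.8·(-0.03677)/0.71541 + 306.0 = 267.2580, v = 409.9·(-0.35275)/0.71541 + 220.3 = 18.1849

c0=(240.94, 141.18) c1=(450.91, 158.06) c2=(492.78, 32.93) c3=(267.26, 18.18)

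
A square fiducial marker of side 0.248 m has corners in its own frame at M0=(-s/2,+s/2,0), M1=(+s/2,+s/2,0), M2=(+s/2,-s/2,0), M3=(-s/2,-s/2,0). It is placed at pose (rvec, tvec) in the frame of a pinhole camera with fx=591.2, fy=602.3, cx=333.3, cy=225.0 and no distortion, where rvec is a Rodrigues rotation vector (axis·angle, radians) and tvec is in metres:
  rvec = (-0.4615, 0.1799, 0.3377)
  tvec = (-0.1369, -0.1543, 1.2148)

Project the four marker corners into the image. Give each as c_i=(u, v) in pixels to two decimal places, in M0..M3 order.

c0=(186.61, 182.46) c1=(298.84, 216.74) c2=(344.17, 115.62) c3=(238.51, 88.75)

Intrinsics K: fx=591.2, fy=602.3, cx=333.3, cy=225.0
Marker side s = 0.248 m; corners in marker frame (Z=0):
  M0 = (-0.1240, +0.1240, 0)
  M1 = (+0.1240, +0.1240, 0)
  M2 = (+0.1240, -0.1240, 0)
  M3 = (-0.1240, -0.1240, 0)
rvec = (-0.4615, 0.1799, 0.3377), |rvec| = θ = 0.59949 rad = 34.348°
Rodrigues: sinθ=0.56422, 1−cosθ=0.17438; R = I + sinθ·[k]× + (1−cosθ)·[k]×²:
    [+0.92896 -0.35812 +0.09370]
    [+0.27755 +0.84133 +0.46383]
    [-0.24493 -0.40487 +0.88096]
t = (-0.1369, -0.1543, 1.2148) m
M0: Pc = R·M0+t = (-0.29650, -0.08439, +1.19497); u = 591.2·(-0.29650)/1.19497 + 333.3 = 186.6102, v = 602.3·(-0.08439)/1.19497 + 225.0 = 182.4641
M1: Pc = R·M1+t = (-0.06611, -0.01556, +1.13422); u = 591.2·(-0.06611)/1.13422 + 333.3 = 298.8384, v = 602.3·(-0.01556)/1.13422 + 225.0 = 216.7376
M2: Pc = R·M2+t = (+0.02270, -0.22421, +1.23463); u = 591.2·(+0.02270)/1.23463 + 333.3 = 344.1688, v = 602.3·(-0.22421)/1.23463 + 225.0 = 115.6227
M3: Pc = R·M3+t = (-0.20769, -0.29304, +1.29538); u = 591.2·(-0.20769)/1.29538 + 333.3 = 238.5141, v = 602.3·(-0.29304)/1.29538 + 225.0 = 88.7474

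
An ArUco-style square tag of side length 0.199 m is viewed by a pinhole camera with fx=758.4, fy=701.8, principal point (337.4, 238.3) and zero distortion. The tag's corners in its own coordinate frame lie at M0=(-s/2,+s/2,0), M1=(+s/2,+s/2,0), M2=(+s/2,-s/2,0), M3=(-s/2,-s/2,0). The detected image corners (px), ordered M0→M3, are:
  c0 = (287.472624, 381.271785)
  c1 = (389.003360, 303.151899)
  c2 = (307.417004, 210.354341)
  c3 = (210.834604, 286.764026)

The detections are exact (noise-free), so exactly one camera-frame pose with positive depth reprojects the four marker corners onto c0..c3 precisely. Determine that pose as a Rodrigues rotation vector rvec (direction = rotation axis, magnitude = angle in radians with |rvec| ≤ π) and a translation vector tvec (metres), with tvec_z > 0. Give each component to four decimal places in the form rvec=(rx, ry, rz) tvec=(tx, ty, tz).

rvec=(-0.1903, 0.1566, -0.6902) tvec=(-0.0606, 0.0927, 1.1531)

Intrinsics K: fx=758.4, fy=701.8, cx=337.4, cy=238.3
Marker side s = 0.199 m; corners in marker frame (Z=0):
  M0 = (-0.0995, +0.0995, 0)
  M1 = (+0.0995, +0.0995, 0)
  M2 = (+0.0995, -0.0995, 0)
  M3 = (-0.0995, -0.0995, 0)
Detected image corners:
  c0 = (287.472624, 381.271785) px
  c1 = (389.003360, 303.151899) px
  c2 = (307.417004, 210.354341) px
  c3 = (210.834604, 286.764026) px
Planar DLT: solve 8×8 A·h = b for H (H[2,2]=1):
  H  [+476.76355 +339.07018 +297.56981]
  H  [-408.71878 +412.89805 +294.74189]
  H  [-0.06953 -0.19550 +1.00000]
B = K⁻¹H; ‖b₁‖=0.867241, ‖b₂‖=0.867241; λ = 2/(‖b₁‖+‖b₂‖) = 1.153082, sign → tz>0 ⇒ λ=+1.153082
r₁ = λ·B[:,0] = (+0.76054,-0.64432,-0.08017); r₂ = λ·B[:,1] = (+0.61582,+0.75495,-0.22543)
r₃ = r₁×r₂ = (+0.20577,+0.12208,+0.97096); SVD([r₁ r₂ r₃]) → R = UVᵀ:
  R  [+0.76054 +0.61582 +0.20577]
  R  [-0.64432 +0.75495 +0.12208]
  R  [-0.08017 -0.22543 +0.97096]
t = (-0.06056, +0.09274, +1.15308) m
tr R = 2.486452; θ = arccos((tr R − 1)/2) = 0.732917 rad = 41.993°
axis k = ((R−Rᵀ)₃₂, (R−Rᵀ)₁₃, (R−Rᵀ)₂₁) / (2 sinθ) = (-0.259705, +0.213695, -0.941747)
rvec = θ·k = (-0.190342, +0.156621, -0.690223)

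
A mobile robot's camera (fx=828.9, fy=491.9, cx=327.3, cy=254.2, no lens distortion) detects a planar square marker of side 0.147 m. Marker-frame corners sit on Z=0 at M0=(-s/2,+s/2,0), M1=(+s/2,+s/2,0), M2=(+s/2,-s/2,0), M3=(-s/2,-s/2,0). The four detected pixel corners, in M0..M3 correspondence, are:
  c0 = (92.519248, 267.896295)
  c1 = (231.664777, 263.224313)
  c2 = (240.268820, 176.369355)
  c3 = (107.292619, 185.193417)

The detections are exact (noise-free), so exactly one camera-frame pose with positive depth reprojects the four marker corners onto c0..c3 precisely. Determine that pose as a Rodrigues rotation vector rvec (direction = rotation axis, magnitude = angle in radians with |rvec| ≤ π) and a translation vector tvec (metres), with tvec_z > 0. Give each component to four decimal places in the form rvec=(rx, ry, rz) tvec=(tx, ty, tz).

Intrinsics K: fx=828.9, fy=491.9, cx=327.3, cy=254.2
Marker side s = 0.147 m; corners in marker frame (Z=0):
  M0 = (-0.0735, +0.0735, 0)
  M1 = (+0.0735, +0.0735, 0)
  M2 = (+0.0735, -0.0735, 0)
  M3 = (-0.0735, -0.0735, 0)
Detected image corners:
  c0 = (92.519248, 267.896295) px
  c1 = (231.664777, 263.224313) px
  c2 = (240.268820, 176.369355) px
  c3 = (107.292619, 185.193417) px
Planar DLT: solve 8×8 A·h = b for H (H[2,2]=1):
  H  [+864.57332 -137.06715 +166.28117]
  H  [-126.63891 +500.61059 +222.20274]
  H  [-0.36018 -0.33939 +1.00000]
B = K⁻¹H; ‖b₁‖=1.240827, ‖b₂‖=1.240827; λ = 2/(‖b₁‖+‖b₂‖) = 0.805914, sign → tz>0 ⇒ λ=+0.805914
r₁ = λ·B[:,0] = (+0.95522,-0.05748,-0.29027); r₂ = λ·B[:,1] = (-0.02526,+0.96153,-0.27352)
r₃ = r₁×r₂ = (+0.29483,+0.26861,+0.91702); SVD([r₁ r₂ r₃]) → R = UVᵀ:
  R  [+0.95522 -0.02526 +0.29483]
  R  [-0.05748 +0.96153 +0.26861]
  R  [-0.29027 -0.27352 +0.91702]
t = (-0.15655, -0.05242, +0.80591) m
tr R = 2.833770; θ = arccos((tr R − 1)/2) = 0.410591 rad = 23.525°
axis k = ((R−Rᵀ)₃₂, (R−Rᵀ)₁₃, (R−Rᵀ)₂₁) / (2 sinθ) = (-0.679102, +0.732934, -0.040352)
rvec = θ·k = (-0.278833, +0.300936, -0.016568)

rvec=(-0.2788, 0.3009, -0.0166) tvec=(-0.1566, -0.0524, 0.8059)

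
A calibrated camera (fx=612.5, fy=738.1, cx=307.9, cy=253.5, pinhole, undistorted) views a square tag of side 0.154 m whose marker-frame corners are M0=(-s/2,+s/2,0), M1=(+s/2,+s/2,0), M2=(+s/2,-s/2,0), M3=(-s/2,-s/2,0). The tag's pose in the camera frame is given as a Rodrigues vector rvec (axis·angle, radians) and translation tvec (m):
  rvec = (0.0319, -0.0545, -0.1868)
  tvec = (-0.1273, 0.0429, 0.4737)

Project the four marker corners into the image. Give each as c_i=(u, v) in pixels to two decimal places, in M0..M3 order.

c0=(63.44, 461.03) c1=(260.06, 413.52) c2=(222.79, 180.31) c3=(23.15, 224.47)

Intrinsics K: fx=612.5, fy=738.1, cx=307.9, cy=253.5
Marker side s = 0.154 m; corners in marker frame (Z=0):
  M0 = (-0.0770, +0.0770, 0)
  M1 = (+0.0770, +0.0770, 0)
  M2 = (+0.0770, -0.0770, 0)
  M3 = (-0.0770, -0.0770, 0)
rvec = (0.0319, -0.0545, -0.1868), |rvec| = θ = 0.19719 rad = 11.298°
Rodrigues: sinθ=0.19591, 1−cosθ=0.01938; R = I + sinθ·[k]× + (1−cosθ)·[k]×²:
    [+0.98113 +0.18473 -0.05712]
    [-0.18646 +0.98210 -0.02662]
    [+0.05118 +0.03677 +0.99801]
t = (-0.1273, 0.0429, 0.4737) m
M0: Pc = R·M0+t = (-0.18862, +0.13288, +0.47259); u = 612.5·(-0.18862)/0.47259 + 307.9 = 63.4354, v = 738.1·(+0.13288)/0.47259 + 253.5 = 461.0330
M1: Pc = R·M1+t = (-0.03753, +0.10416, +0.48047); u = 612.5·(-0.03753)/0.48047 + 307.9 = 260.0582, v = 738.1·(+0.10416)/0.48047 + 253.5 = 413.5175
M2: Pc = R·M2+t = (-0.06598, -0.04708, +0.47481); u = 612.5·(-0.06598)/0.47481 + 307.9 = 222.7904, v = 738.1·(-0.04708)/0.47481 + 253.5 = 180.3146
M3: Pc = R·M3+t = (-0.21707, -0.01836, +0.46693); u = 612.5·(-0.21707)/0.46693 + 307.9 = 23.1542, v = 738.1·(-0.01836)/0.46693 + 253.5 = 224.4701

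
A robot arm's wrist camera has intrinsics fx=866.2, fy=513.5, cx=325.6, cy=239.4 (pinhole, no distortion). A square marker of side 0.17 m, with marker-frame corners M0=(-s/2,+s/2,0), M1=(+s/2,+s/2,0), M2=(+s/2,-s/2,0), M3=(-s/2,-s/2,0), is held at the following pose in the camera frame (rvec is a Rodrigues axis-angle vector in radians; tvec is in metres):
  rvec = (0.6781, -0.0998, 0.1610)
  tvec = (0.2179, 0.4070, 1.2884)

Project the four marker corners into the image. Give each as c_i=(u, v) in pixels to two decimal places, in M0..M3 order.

c0=(403.20, 418.12) c1=(508.76, 422.34) c2=(545.41, 384.04) c3=(431.56, 378.70)

Intrinsics K: fx=866.2, fy=513.5, cx=325.6, cy=239.4
Marker side s = 0.17 m; corners in marker frame (Z=0):
  M0 = (-0.0850, +0.0850, 0)
  M1 = (+0.0850, +0.0850, 0)
  M2 = (+0.0850, -0.0850, 0)
  M3 = (-0.0850, -0.0850, 0)
rvec = (0.6781, -0.0998, 0.1610), |rvec| = θ = 0.70406 rad = 40.340°
Rodrigues: sinθ=0.64732, 1−cosθ=0.23778; R = I + sinθ·[k]× + (1−cosθ)·[k]×²:
    [+0.98279 -0.18049 -0.03939]
    [+0.11556 +0.76700 -0.63116]
    [+0.14413 +0.61574 +0.77465]
t = (0.2179, 0.4070, 1.2884) m
M0: Pc = R·M0+t = (+0.11902, +0.46237, +1.32849); u = 866.2·(+0.11902)/1.32849 + 325.6 = 403.2044, v = 513.5·(+0.46237)/1.32849 + 239.4 = 418.1206
M1: Pc = R·M1+t = (+0.28610, +0.48202, +1.35299); u = 866.2·(+0.28610)/1.35299 + 325.6 = 508.7619, v = 513.5·(+0.48202)/1.35299 + 239.4 = 422.3402
M2: Pc = R·M2+t = (+0.31678, +0.35163, +1.24831); u = 866.2·(+0.31678)/1.24831 + 325.6 = 545.4115, v = 513.5·(+0.35163)/1.24831 + 239.4 = 384.0440
M3: Pc = R·M3+t = (+0.14970, +0.33198, +1.22381); u = 866.2·(+0.14970)/1.22381 + 325.6 = 431.5591, v = 513.5·(+0.33198)/1.22381 + 239.4 = 378.6968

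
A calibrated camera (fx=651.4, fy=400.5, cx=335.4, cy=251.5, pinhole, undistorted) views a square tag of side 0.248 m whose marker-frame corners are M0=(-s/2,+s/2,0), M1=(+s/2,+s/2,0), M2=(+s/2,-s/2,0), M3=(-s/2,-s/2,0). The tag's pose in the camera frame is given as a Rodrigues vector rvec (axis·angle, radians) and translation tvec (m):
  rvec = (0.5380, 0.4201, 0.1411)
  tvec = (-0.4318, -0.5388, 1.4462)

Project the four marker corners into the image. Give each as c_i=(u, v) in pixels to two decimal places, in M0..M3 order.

c0=(106.30, 132.28) c1=(192.42, 141.36) c2=(181.13, 67.44) c3=(87.84, 62.04)

Intrinsics K: fx=651.4, fy=400.5, cx=335.4, cy=251.5
Marker side s = 0.248 m; corners in marker frame (Z=0):
  M0 = (-0.1240, +0.1240, 0)
  M1 = (+0.1240, +0.1240, 0)
  M2 = (+0.1240, -0.1240, 0)
  M3 = (-0.1240, -0.1240, 0)
rvec = (0.5380, 0.4201, 0.1411), |rvec| = θ = 0.69702 rad = 39.936°
Rodrigues: sinθ=0.64194, 1−cosθ=0.23324; R = I + sinθ·[k]× + (1−cosθ)·[k]×²:
    [+0.90572 -0.02144 +0.42334]
    [+0.23845 +0.85149 -0.46703]
    [-0.35046 +0.52394 +0.77632]
t = (-0.4318, -0.5388, 1.4462) m
M0: Pc = R·M0+t = (-0.54677, -0.46278, +1.55463); u = 651.4·(-0.54677)/1.55463 + 335.4 = 106.3001, v = 400.5·(-0.46278)/1.55463 + 251.5 = 132.2783
M1: Pc = R·M1+t = (-0.32215, -0.40365, +1.46771); u = 651.4·(-0.32215)/1.46771 + 335.4 = 192.4232, v = 400.5·(-0.40365)/1.46771 + 251.5 = 141.3552
M2: Pc = R·M2+t = (-0.31683, -0.61482, +1.33777); u = 651.4·(-0.31683)/1.33777 + 335.4 = 181.1255, v = 400.5·(-0.61482)/1.33777 + 251.5 = 67.4378
M3: Pc = R·M3+t = (-0.54145, -0.67395, +1.42469); u = 651.4·(-0.54145)/1.42469 + 335.4 = 87.8368, v = 400.5·(-0.67395)/1.42469 + 251.5 = 62.0424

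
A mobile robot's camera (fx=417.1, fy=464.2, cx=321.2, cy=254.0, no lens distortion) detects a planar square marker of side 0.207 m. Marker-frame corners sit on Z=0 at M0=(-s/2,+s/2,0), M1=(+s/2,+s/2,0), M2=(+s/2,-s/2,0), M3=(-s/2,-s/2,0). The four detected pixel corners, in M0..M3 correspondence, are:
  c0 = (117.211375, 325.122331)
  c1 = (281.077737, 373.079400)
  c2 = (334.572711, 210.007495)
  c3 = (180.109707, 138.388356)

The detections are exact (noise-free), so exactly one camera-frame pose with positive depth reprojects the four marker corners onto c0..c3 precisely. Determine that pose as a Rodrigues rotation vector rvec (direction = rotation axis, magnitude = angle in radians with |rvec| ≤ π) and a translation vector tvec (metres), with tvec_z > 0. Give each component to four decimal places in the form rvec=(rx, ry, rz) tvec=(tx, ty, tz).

rvec=(0.0409, -0.3537, 0.3501) tvec=(-0.1086, 0.0104, 0.5186)

Intrinsics K: fx=417.1, fy=464.2, cx=321.2, cy=254.0
Marker side s = 0.207 m; corners in marker frame (Z=0):
  M0 = (-0.1035, +0.1035, 0)
  M1 = (+0.1035, +0.1035, 0)
  M2 = (+0.1035, -0.1035, 0)
  M3 = (-0.1035, -0.1035, 0)
Detected image corners:
  c0 = (117.211375, 325.122331) px
  c1 = (281.077737, 373.079400) px
  c2 = (334.572711, 210.007495) px
  c3 = (180.109707, 138.388356) px
Planar DLT: solve 8×8 A·h = b for H (H[2,2]=1):
  H  [+921.20570 -288.99595 +233.86667]
  H  [+463.77143 +830.19075 +263.34154]
  H  [+0.66767 -0.04128 +1.00000]
B = K⁻¹H; ‖b₁‖=1.928349, ‖b₂‖=1.928349; λ = 2/(‖b₁‖+‖b₂‖) = 0.518578, sign → tz>0 ⇒ λ=+0.518578
r₁ = λ·B[:,0] = (+0.87870,+0.32864,+0.34624); r₂ = λ·B[:,1] = (-0.34282,+0.93916,-0.02141)
r₃ = r₁×r₂ = (-0.33221,-0.09989,+0.93790); SVD([r₁ r₂ r₃]) → R = UVᵀ:
  R  [+0.87870 -0.34282 -0.33221]
  R  [+0.32864 +0.93916 -0.09989]
  R  [+0.34624 -0.02141 +0.93790]
t = (-0.10858, +0.01044, +0.51858) m
tr R = 2.755757; θ = arccos((tr R − 1)/2) = 0.499383 rad = 28.613°
axis k = ((R−Rᵀ)₃₂, (R−Rᵀ)₁₃, (R−Rᵀ)₂₁) / (2 sinθ) = (+0.081940, -0.708365, +0.701074)
rvec = θ·k = (+0.040919, -0.353745, +0.350104)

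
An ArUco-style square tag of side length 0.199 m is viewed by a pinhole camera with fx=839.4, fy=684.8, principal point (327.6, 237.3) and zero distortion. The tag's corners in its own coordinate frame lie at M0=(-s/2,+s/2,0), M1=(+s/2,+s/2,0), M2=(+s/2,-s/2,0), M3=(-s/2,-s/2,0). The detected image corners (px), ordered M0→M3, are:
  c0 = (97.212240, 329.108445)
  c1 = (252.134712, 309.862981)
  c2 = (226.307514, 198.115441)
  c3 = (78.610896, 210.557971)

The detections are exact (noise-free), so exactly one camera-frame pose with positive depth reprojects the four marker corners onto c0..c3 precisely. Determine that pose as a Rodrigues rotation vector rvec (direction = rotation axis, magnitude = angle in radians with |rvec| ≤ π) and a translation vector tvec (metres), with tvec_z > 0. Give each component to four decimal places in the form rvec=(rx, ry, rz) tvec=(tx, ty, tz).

rvec=(-0.3439, -0.2687, -0.1697) tvec=(-0.2151, 0.0370, 1.1120)

Intrinsics K: fx=839.4, fy=684.8, cx=327.6, cy=237.3
Marker side s = 0.199 m; corners in marker frame (Z=0):
  M0 = (-0.0995, +0.0995, 0)
  M1 = (+0.0995, +0.0995, 0)
  M2 = (+0.0995, -0.0995, 0)
  M3 = (-0.0995, -0.0995, 0)
Detected image corners:
  c0 = (97.212240, 329.108445) px
  c1 = (252.134712, 309.862981) px
  c2 = (226.307514, 198.115441) px
  c3 = (78.610896, 210.557971) px
Planar DLT: solve 8×8 A·h = b for H (H[2,2]=1):
  H  [+802.15166 +66.63371 +165.20609]
  H  [-11.40545 +505.40054 +260.11507]
  H  [+0.25864 -0.27795 +1.00000]
B = K⁻¹H; ‖b₁‖=0.899263, ‖b₂‖=0.899263; λ = 2/(‖b₁‖+‖b₂‖) = 1.112022, sign → tz>0 ⇒ λ=+1.112022
r₁ = λ·B[:,0] = (+0.95043,-0.11818,+0.28761); r₂ = λ·B[:,1] = (+0.20890,+0.92781,-0.30908)
r₃ = r₁×r₂ = (-0.23032,+0.35385,+0.90650); SVD([r₁ r₂ r₃]) → R = UVᵀ:
  R  [+0.95043 +0.20890 -0.23032]
  R  [-0.11818 +0.92781 +0.35385]
  R  [+0.28761 -0.30908 +0.90650]
t = (-0.21514, +0.03705, +1.11202) m
tr R = 2.784737; θ = arccos((tr R − 1)/2) = 0.468230 rad = 26.828°
axis k = ((R−Rᵀ)₃₂, (R−Rᵀ)₁₃, (R−Rᵀ)₂₁) / (2 sinθ) = (-0.734456, -0.573808, -0.362380)
rvec = θ·k = (-0.343894, -0.268674, -0.169677)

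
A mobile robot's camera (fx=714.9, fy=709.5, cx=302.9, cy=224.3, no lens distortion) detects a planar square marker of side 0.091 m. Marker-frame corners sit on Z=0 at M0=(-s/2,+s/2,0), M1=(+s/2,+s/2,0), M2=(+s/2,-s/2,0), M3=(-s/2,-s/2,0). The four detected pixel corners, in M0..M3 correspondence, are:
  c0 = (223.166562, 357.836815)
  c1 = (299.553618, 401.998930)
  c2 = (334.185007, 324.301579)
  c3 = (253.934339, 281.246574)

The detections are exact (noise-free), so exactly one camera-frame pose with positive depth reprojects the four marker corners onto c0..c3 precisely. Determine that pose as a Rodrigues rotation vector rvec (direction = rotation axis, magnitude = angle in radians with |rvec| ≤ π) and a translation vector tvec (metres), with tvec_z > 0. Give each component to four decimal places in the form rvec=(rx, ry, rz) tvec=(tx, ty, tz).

Intrinsics K: fx=714.9, fy=709.5, cx=302.9, cy=224.3
Marker side s = 0.091 m; corners in marker frame (Z=0):
  M0 = (-0.0455, +0.0455, 0)
  M1 = (+0.0455, +0.0455, 0)
  M2 = (+0.0455, -0.0455, 0)
  M3 = (-0.0455, -0.0455, 0)
Detected image corners:
  c0 = (223.166562, 357.836815) px
  c1 = (299.553618, 401.998930) px
  c2 = (334.185007, 324.301579) px
  c3 = (253.934339, 281.246574) px
Planar DLT: solve 8×8 A·h = b for H (H[2,2]=1):
  H  [+755.98813 -251.96620 +276.75415]
  H  [+351.13823 +979.15750 +341.64966]
  H  [-0.37552 +0.38532 +1.00000]
B = K⁻¹H; ‖b₁‖=1.413374, ‖b₂‖=1.413374; λ = 2/(‖b₁‖+‖b₂‖) = 0.707527, sign → tz>0 ⇒ λ=+0.707527
r₁ = λ·B[:,0] = (+0.86076,+0.43416,-0.26569); r₂ = λ·B[:,1] = (-0.36488,+0.89025,+0.27262)
r₃ = r₁×r₂ = (+0.35489,-0.13772,+0.92471); SVD([r₁ r₂ r₃]) → R = UVᵀ:
  R  [+0.86076 -0.36488 +0.35489]
  R  [+0.43416 +0.89025 -0.13772]
  R  [-0.26569 +0.27262 +0.92471]
t = (-0.02588, +0.11702, +0.70753) m
tr R = 2.675719; θ = arccos((tr R − 1)/2) = 0.577446 rad = 33.085°
axis k = ((R−Rᵀ)₃₂, (R−Rᵀ)₁₃, (R−Rᵀ)₂₁) / (2 sinθ) = (+0.375851, +0.568422, +0.731869)
rvec = θ·k = (+0.217034, +0.328233, +0.422615)

rvec=(0.2170, 0.3282, 0.4226) tvec=(-0.0259, 0.1170, 0.7075)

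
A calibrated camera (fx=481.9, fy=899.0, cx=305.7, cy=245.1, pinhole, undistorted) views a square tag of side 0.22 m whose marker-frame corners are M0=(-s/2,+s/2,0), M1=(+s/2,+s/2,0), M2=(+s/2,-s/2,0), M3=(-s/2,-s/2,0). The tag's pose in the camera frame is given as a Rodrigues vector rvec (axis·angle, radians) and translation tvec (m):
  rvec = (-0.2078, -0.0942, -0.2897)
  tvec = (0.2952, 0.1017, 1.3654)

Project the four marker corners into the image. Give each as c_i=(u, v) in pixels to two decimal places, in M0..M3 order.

Intrinsics K: fx=481.9, fy=899.0, cx=305.7, cy=245.1
Marker side s = 0.22 m; corners in marker frame (Z=0):
  M0 = (-0.1100, +0.1100, 0)
  M1 = (+0.1100, +0.1100, 0)
  M2 = (+0.1100, -0.1100, 0)
  M3 = (-0.1100, -0.1100, 0)
rvec = (-0.2078, -0.0942, -0.2897), |rvec| = θ = 0.36876 rad = 21.128°
Rodrigues: sinθ=0.36045, 1−cosθ=0.06722; R = I + sinθ·[k]× + (1−cosθ)·[k]×²:
    [+0.95412 +0.29286 -0.06232]
    [-0.27350 +0.93716 +0.21661]
    [+0.12184 -0.18963 +0.97427]
t = (0.2952, 0.1017, 1.3654) m
M0: Pc = R·M0+t = (+0.22246, +0.23487, +1.33114); u = 481.9·(+0.22246)/1.33114 + 305.7 = 386.2354, v = 899.0·(+0.23487)/1.33114 + 245.1 = 403.7244
M1: Pc = R·M1+t = (+0.43237, +0.17470, +1.35794); u = 481.9·(+0.43237)/1.35794 + 305.7 = 459.1365, v = 899.0·(+0.17470)/1.35794 + 245.1 = 360.7586
M2: Pc = R·M2+t = (+0.36794, -0.03147, +1.39966); u = 481.9·(+0.36794)/1.39966 + 305.7 = 432.3806, v = 899.0·(-0.03147)/1.39966 + 245.1 = 224.8848
M3: Pc = R·M3+t = (+0.15803, +0.02870, +1.37286); u = 481.9·(+0.15803)/1.37286 + 305.7 = 361.1725, v = 899.0·(+0.02870)/1.37286 + 245.1 = 263.8921

c0=(386.24, 403.72) c1=(459.14, 360.76) c2=(432.38, 224.88) c3=(361.17, 263.89)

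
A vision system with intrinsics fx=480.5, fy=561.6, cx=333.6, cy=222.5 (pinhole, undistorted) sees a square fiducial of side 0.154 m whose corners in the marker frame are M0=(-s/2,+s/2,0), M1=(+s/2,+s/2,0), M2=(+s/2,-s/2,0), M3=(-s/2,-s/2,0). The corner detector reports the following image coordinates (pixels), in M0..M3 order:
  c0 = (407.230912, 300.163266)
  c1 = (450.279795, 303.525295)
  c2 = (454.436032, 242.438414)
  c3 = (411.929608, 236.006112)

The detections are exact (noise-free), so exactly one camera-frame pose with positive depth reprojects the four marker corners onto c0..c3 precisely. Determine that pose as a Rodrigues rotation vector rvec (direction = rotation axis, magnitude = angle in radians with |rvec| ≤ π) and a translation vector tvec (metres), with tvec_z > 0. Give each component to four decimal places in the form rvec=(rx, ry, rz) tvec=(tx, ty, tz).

Intrinsics K: fx=480.5, fy=561.6, cx=333.6, cy=222.5
Marker side s = 0.154 m; corners in marker frame (Z=0):
  M0 = (-0.0770, +0.0770, 0)
  M1 = (+0.0770, +0.0770, 0)
  M2 = (+0.0770, -0.0770, 0)
  M3 = (-0.0770, -0.0770, 0)
Detected image corners:
  c0 = (407.230912, 300.163266) px
  c1 = (450.279795, 303.525295) px
  c2 = (454.436032, 242.438414) px
  c3 = (411.929608, 236.006112) px
Planar DLT: solve 8×8 A·h = b for H (H[2,2]=1):
  H  [+416.62833 -49.82185 +431.50808]
  H  [+119.00305 +393.13412 +270.47589]
  H  [+0.32220 -0.04900 +1.00000]
B = K⁻¹H; ‖b₁‖=0.724461, ‖b₂‖=0.724461; λ = 2/(‖b₁‖+‖b₂‖) = 1.380336, sign → tz>0 ⇒ λ=+1.380336
r₁ = λ·B[:,0] = (+0.88808,+0.11629,+0.44474); r₂ = λ·B[:,1] = (-0.09617,+0.99306,-0.06763)
r₃ = r₁×r₂ = (-0.44952,+0.01729,+0.89310); SVD([r₁ r₂ r₃]) → R = UVᵀ:
  R  [+0.88808 -0.09617 -0.44952]
  R  [+0.11629 +0.99306 +0.01729]
  R  [+0.44474 -0.06763 +0.89310]
t = (+0.28126, +0.11792, +1.38034) m
tr R = 2.774242; θ = arccos((tr R − 1)/2) = 0.479727 rad = 27.486°
axis k = ((R−Rᵀ)₃₂, (R−Rᵀ)₁₃, (R−Rᵀ)₂₁) / (2 sinθ) = (-0.091999, -0.968793, +0.230165)
rvec = θ·k = (-0.044134, -0.464756, +0.110416)

rvec=(-0.0441, -0.4648, 0.1104) tvec=(0.2813, 0.1179, 1.3803)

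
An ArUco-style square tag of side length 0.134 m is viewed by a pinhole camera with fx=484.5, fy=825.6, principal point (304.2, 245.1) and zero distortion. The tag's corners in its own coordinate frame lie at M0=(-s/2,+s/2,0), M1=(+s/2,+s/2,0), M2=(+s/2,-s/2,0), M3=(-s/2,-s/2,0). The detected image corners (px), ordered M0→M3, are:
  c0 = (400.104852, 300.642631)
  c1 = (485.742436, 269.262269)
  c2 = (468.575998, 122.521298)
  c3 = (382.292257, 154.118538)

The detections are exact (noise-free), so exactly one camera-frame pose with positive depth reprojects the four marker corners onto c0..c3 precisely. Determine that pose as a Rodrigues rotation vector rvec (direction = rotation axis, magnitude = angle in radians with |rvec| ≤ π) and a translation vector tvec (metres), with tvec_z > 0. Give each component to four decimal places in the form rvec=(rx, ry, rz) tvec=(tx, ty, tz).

rvec=(0.0411, -0.0051, -0.2117) tvec=(0.1981, -0.0297, 0.7383)

Intrinsics K: fx=484.5, fy=825.6, cx=304.2, cy=245.1
Marker side s = 0.134 m; corners in marker frame (Z=0):
  M0 = (-0.0670, +0.0670, 0)
  M1 = (+0.0670, +0.0670, 0)
  M2 = (+0.0670, -0.0670, 0)
  M3 = (-0.0670, -0.0670, 0)
Detected image corners:
  c0 = (400.104852, 300.642631) px
  c1 = (485.742436, 269.262269) px
  c2 = (468.575998, 122.521298) px
  c3 = (382.292257, 154.118538) px
Planar DLT: solve 8×8 A·h = b for H (H[2,2]=1):
  H  [+641.90808 +154.78904 +434.21442]
  H  [-234.78348 +1106.10305 +211.90975]
  H  [+0.00097 +0.05590 +1.00000]
B = K⁻¹H; ‖b₁‖=1.354531, ‖b₂‖=1.354531; λ = 2/(‖b₁‖+‖b₂‖) = 0.738263, sign → tz>0 ⇒ λ=+0.738263
r₁ = λ·B[:,0] = (+0.97767,-0.21016,+0.00071); r₂ = λ·B[:,1] = (+0.20995,+0.97684,+0.04127)
r₃ = r₁×r₂ = (-0.00937,-0.04020,+0.99915); SVD([r₁ r₂ r₃]) → R = UVᵀ:
  R  [+0.97767 +0.20995 -0.00937]
  R  [-0.21016 +0.97684 -0.04020]
  R  [+0.00071 +0.04127 +0.99915]
t = (+0.19811, -0.02968, +0.73826) m
tr R = 2.953656; θ = arccos((tr R − 1)/2) = 0.215695 rad = 12.358°
axis k = ((R−Rᵀ)₃₂, (R−Rᵀ)₁₃, (R−Rᵀ)₂₁) / (2 sinθ) = (+0.190317, -0.023557, -0.981440)
rvec = θ·k = (+0.041050, -0.005081, -0.211692)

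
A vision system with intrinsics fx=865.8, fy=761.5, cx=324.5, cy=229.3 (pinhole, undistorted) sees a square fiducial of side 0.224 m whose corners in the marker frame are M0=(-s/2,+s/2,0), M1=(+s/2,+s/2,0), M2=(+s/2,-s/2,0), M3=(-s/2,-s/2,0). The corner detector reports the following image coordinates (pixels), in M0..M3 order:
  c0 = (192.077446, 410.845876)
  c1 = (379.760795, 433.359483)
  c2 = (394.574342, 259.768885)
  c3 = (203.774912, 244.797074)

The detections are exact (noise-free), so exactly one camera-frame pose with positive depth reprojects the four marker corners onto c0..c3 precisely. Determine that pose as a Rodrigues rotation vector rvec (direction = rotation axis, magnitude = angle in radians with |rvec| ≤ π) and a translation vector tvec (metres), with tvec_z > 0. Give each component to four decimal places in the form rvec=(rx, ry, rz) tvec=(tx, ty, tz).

Intrinsics K: fx=865.8, fy=761.5, cx=324.5, cy=229.3
Marker side s = 0.224 m; corners in marker frame (Z=0):
  M0 = (-0.1120, +0.1120, 0)
  M1 = (+0.1120, +0.1120, 0)
  M2 = (+0.1120, -0.1120, 0)
  M3 = (-0.1120, -0.1120, 0)
Detected image corners:
  c0 = (192.077446, 410.845876) px
  c1 = (379.760795, 433.359483) px
  c2 = (394.574342, 259.768885) px
  c3 = (203.774912, 244.797074) px
Planar DLT: solve 8×8 A·h = b for H (H[2,2]=1):
  H  [+784.87041 -41.70831 +290.33267]
  H  [+14.73011 +777.68754 +337.54054]
  H  [-0.20479 +0.05916 +1.00000]
B = K⁻¹H; ‖b₁‖=1.007643, ‖b₂‖=1.007643; λ = 2/(‖b₁‖+‖b₂‖) = 0.992415, sign → tz>0 ⇒ λ=+0.992415
r₁ = λ·B[:,0] = (+0.97582,+0.08040,-0.20324); r₂ = λ·B[:,1] = (-0.06981,+0.99583,+0.05872)
r₃ = r₁×r₂ = (+0.20711,-0.04311,+0.97737); SVD([r₁ r₂ r₃]) → R = UVᵀ:
  R  [+0.97582 -0.06981 +0.20711]
  R  [+0.08040 +0.99583 -0.04311]
  R  [-0.20324 +0.05872 +0.97737]
t = (-0.03916, +0.14106, +0.99241) m
tr R = 2.949021; θ = arccos((tr R − 1)/2) = 0.226268 rad = 12.964°
axis k = ((R−Rᵀ)₃₂, (R−Rᵀ)₁₃, (R−Rᵀ)₂₁) / (2 sinθ) = (+0.226939, +0.914561, +0.334778)
rvec = θ·k = (+0.051349, +0.206936, +0.075749)

rvec=(0.0513, 0.2069, 0.0757) tvec=(-0.0392, 0.1411, 0.9924)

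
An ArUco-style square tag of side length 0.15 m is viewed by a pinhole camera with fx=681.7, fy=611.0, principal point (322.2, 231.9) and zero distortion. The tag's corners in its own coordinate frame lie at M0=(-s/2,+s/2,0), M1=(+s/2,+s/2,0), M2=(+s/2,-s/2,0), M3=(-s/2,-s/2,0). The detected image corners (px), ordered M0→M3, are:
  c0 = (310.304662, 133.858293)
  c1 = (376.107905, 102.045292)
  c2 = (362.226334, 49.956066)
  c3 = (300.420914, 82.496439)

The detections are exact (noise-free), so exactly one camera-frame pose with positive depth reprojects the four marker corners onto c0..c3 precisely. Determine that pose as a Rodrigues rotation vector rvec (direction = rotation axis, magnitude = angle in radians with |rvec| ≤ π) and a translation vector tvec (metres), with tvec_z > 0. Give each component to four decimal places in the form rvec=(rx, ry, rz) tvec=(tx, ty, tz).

rvec=(-0.4489, 0.5343, -0.2849) tvec=(0.0278, -0.3070, 1.3386)

Intrinsics K: fx=681.7, fy=611.0, cx=322.2, cy=231.9
Marker side s = 0.15 m; corners in marker frame (Z=0):
  M0 = (-0.0750, +0.0750, 0)
  M1 = (+0.0750, +0.0750, 0)
  M2 = (+0.0750, -0.0750, 0)
  M3 = (-0.0750, -0.0750, 0)
Detected image corners:
  c0 = (310.304662, 133.858293) px
  c1 = (376.107905, 102.045292) px
  c2 = (362.226334, 49.956066) px
  c3 = (300.420914, 82.496439) px
Planar DLT: solve 8×8 A·h = b for H (H[2,2]=1):
  H  [+318.12992 -42.07654 +336.34692]
  H  [-243.75799 +311.74681 +91.77561]
  H  [-0.31688 -0.35870 +1.00000]
B = K⁻¹H; ‖b₁‖=0.747048, ‖b₂‖=0.747048; λ = 2/(‖b₁‖+‖b₂‖) = 1.338603, sign → tz>0 ⇒ λ=+1.338603
r₁ = λ·B[:,0] = (+0.82517,-0.37304,-0.42418); r₂ = λ·B[:,1] = (+0.14432,+0.86523,-0.48016)
r₃ = r₁×r₂ = (+0.54613,+0.33500,+0.76780); SVD([r₁ r₂ r₃]) → R = UVᵀ:
  R  [+0.82517 +0.14432 +0.54613]
  R  [-0.37304 +0.86523 +0.33500]
  R  [-0.42418 -0.48016 +0.76780]
t = (+0.02778, -0.30699, +1.33860) m
tr R = 2.458201; θ = arccos((tr R − 1)/2) = 0.753789 rad = 43.189°
axis k = ((R−Rᵀ)₃₂, (R−Rᵀ)₁₃, (R−Rᵀ)₂₁) / (2 sinθ) = (-0.595520, +0.708872, -0.377963)
rvec = θ·k = (-0.448897, +0.534340, -0.284905)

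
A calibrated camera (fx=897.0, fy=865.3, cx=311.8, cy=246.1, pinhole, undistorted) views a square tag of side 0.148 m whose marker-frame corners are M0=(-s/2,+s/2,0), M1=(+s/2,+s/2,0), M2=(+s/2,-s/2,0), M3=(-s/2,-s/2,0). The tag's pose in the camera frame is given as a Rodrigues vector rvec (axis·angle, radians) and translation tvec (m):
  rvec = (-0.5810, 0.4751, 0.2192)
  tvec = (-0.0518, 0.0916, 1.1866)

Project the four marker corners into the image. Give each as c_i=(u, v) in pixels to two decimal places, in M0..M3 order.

c0=(205.69, 353.29) c1=(302.35, 367.87) c2=(339.72, 272.43) c3=(246.30, 264.15)

Intrinsics K: fx=897.0, fy=865.3, cx=311.8, cy=246.1
Marker side s = 0.148 m; corners in marker frame (Z=0):
  M0 = (-0.0740, +0.0740, 0)
  M1 = (+0.0740, +0.0740, 0)
  M2 = (+0.0740, -0.0740, 0)
  M3 = (-0.0740, -0.0740, 0)
rvec = (-0.5810, 0.4751, 0.2192), |rvec| = θ = 0.78188 rad = 44.798°
Rodrigues: sinθ=0.70461, 1−cosθ=0.29041; R = I + sinθ·[k]× + (1−cosθ)·[k]×²:
    [+0.86995 -0.32867 +0.36765]
    [+0.06641 +0.81682 +0.57306]
    [-0.48865 -0.47411 +0.73242]
t = (-0.0518, 0.0916, 1.1866) m
M0: Pc = R·M0+t = (-0.14050, +0.14713, +1.18768); u = 897.0·(-0.14050)/1.18768 + 311.8 = 205.6883, v = 865.3·(+0.14713)/1.18768 + 246.1 = 353.2940
M1: Pc = R·M1+t = (-0.01175, +0.15696, +1.11536); u = 897.0·(-0.01175)/1.11536 + 311.8 = 302.3543, v = 865.3·(+0.15696)/1.11536 + 246.1 = 367.8699
M2: Pc = R·M2+t = (+0.03690, +0.03607, +1.18552); u = 897.0·(+0.03690)/1.18552 + 311.8 = 339.7176, v = 865.3·(+0.03607)/1.18552 + 246.1 = 272.4269
M3: Pc = R·M3+t = (-0.09185, +0.02624, +1.25784); u = 897.0·(-0.09185)/1.25784 + 311.8 = 246.2960, v = 865.3·(+0.02624)/1.25784 + 246.1 = 264.1517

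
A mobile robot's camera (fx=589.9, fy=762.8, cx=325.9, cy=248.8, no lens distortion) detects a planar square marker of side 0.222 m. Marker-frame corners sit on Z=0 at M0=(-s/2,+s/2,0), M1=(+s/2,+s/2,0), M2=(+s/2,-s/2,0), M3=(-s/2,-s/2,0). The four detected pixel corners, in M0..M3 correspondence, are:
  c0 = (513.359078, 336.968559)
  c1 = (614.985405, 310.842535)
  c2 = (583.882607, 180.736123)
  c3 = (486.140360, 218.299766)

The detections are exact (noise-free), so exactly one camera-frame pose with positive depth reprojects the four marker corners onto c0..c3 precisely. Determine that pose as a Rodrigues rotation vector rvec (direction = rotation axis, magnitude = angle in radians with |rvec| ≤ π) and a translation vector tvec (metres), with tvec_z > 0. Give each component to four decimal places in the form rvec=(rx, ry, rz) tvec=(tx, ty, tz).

Intrinsics K: fx=589.9, fy=762.8, cx=325.9, cy=248.8
Marker side s = 0.222 m; corners in marker frame (Z=0):
  M0 = (-0.1110, +0.1110, 0)
  M1 = (+0.1110, +0.1110, 0)
  M2 = (+0.1110, -0.1110, 0)
  M3 = (-0.1110, -0.1110, 0)
Detected image corners:
  c0 = (513.359078, 336.968559) px
  c1 = (614.985405, 310.842535) px
  c2 = (583.882607, 180.736123) px
  c3 = (486.140360, 218.299766) px
Planar DLT: solve 8×8 A·h = b for H (H[2,2]=1):
  H  [+214.22660 +103.15212 +547.14689]
  H  [-255.37731 +545.85076 +262.11762]
  H  [-0.42714 -0.05056 +1.00000]
B = K⁻¹H; ‖b₁‖=0.761330, ‖b₂‖=0.761330; λ = 2/(‖b₁‖+‖b₂‖) = 1.313491, sign → tz>0 ⇒ λ=+1.313491
r₁ = λ·B[:,0] = (+0.78696,-0.25675,-0.56104); r₂ = λ·B[:,1] = (+0.26637,+0.96158,-0.06641)
r₃ = r₁×r₂ = (+0.55654,-0.09718,+0.82512); SVD([r₁ r₂ r₃]) → R = UVᵀ:
  R  [+0.78696 +0.26637 +0.55654]
  R  [-0.25675 +0.96158 -0.09718]
  R  [-0.56104 -0.06641 +0.82512]
t = (+0.49264, +0.02293, +1.31349) m
tr R = 2.573659; θ = arccos((tr R − 1)/2) = 0.665141 rad = 38.110°
axis k = ((R−Rᵀ)₃₂, (R−Rᵀ)₁₃, (R−Rᵀ)₂₁) / (2 sinθ) = (+0.024930, +0.905410, -0.423806)
rvec = θ·k = (+0.016582, +0.602225, -0.281891)

rvec=(0.0166, 0.6022, -0.2819) tvec=(0.4926, 0.0229, 1.3135)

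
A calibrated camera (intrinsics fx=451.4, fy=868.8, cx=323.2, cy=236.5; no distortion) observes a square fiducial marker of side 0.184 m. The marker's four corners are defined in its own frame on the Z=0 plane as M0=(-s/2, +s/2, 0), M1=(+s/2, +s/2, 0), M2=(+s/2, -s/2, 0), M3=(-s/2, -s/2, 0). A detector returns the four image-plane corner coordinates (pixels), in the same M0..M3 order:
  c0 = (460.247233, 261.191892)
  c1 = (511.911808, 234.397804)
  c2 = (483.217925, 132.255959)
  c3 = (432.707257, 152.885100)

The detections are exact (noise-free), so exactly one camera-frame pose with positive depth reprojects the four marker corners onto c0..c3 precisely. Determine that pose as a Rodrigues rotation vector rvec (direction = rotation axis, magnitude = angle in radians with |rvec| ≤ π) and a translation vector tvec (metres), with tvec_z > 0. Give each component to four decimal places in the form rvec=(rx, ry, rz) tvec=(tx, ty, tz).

Intrinsics K: fx=451.4, fy=868.8, cx=323.2, cy=236.5
Marker side s = 0.184 m; corners in marker frame (Z=0):
  M0 = (-0.0920, +0.0920, 0)
  M1 = (+0.0920, +0.0920, 0)
  M2 = (+0.0920, -0.0920, 0)
  M3 = (-0.0920, -0.0920, 0)
Detected image corners:
  c0 = (460.247233, 261.191892) px
  c1 = (511.911808, 234.397804) px
  c2 = (483.217925, 132.255959) px
  c3 = (432.707257, 152.885100) px
Planar DLT: solve 8×8 A·h = b for H (H[2,2]=1):
  H  [+399.67292 +27.74194 +472.28605]
  H  [-77.97029 +519.72584 +193.61728]
  H  [+0.25867 -0.26512 +1.00000]
B = K⁻¹H; ‖b₁‖=0.763440, ‖b₂‖=0.763440; λ = 2/(‖b₁‖+‖b₂‖) = 1.309860, sign → tz>0 ⇒ λ=+1.309860
r₁ = λ·B[:,0] = (+0.91716,-0.20979,+0.33883); r₂ = λ·B[:,1] = (+0.32914,+0.87810,-0.34727)
r₃ = r₁×r₂ = (-0.22467,+0.43003,+0.87441); SVD([r₁ r₂ r₃]) → R = UVᵀ:
  R  [+0.91716 +0.32914 -0.22467]
  R  [-0.20979 +0.87810 +0.43003]
  R  [+0.33883 -0.34727 +0.87441]
t = (+0.43261, -0.06465, +1.30986) m
tr R = 2.669682; θ = arccos((tr R − 1)/2) = 0.582953 rad = 33.401°
axis k = ((R−Rᵀ)₃₂, (R−Rᵀ)₁₃, (R−Rᵀ)₂₁) / (2 sinθ) = (-0.706001, -0.511814, -0.489499)
rvec = θ·k = (-0.411565, -0.298363, -0.285355)

rvec=(-0.4116, -0.2984, -0.2854) tvec=(0.4326, -0.0647, 1.3099)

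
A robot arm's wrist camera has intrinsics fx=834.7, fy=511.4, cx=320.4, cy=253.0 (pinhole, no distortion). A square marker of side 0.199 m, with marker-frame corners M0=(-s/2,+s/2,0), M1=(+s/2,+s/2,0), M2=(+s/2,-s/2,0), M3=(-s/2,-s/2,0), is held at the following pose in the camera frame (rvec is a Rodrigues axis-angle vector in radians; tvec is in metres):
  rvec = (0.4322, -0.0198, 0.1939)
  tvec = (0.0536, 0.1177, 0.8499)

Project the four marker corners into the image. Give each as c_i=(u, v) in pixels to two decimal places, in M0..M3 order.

c0=(260.95, 361.67) c1=(443.45, 380.92) c2=(494.83, 282.70) c3=(294.35, 260.01)

Intrinsics K: fx=834.7, fy=511.4, cx=320.4, cy=253.0
Marker side s = 0.199 m; corners in marker frame (Z=0):
  M0 = (-0.0995, +0.0995, 0)
  M1 = (+0.0995, +0.0995, 0)
  M2 = (+0.0995, -0.0995, 0)
  M3 = (-0.0995, -0.0995, 0)
rvec = (0.4322, -0.0198, 0.1939), |rvec| = θ = 0.47412 rad = 27.165°
Rodrigues: sinθ=0.45655, 1−cosθ=0.11030; R = I + sinθ·[k]× + (1−cosθ)·[k]×²:
    [+0.98136 -0.19092 +0.02206]
    [+0.18252 +0.88989 -0.41807]
    [+0.06019 +0.41431 +0.90815]
t = (0.0536, 0.1177, 0.8499) m
M0: Pc = R·M0+t = (-0.06304, +0.18808, +0.88513); u = 834.7·(-0.06304)/0.88513 + 320.4 = 260.9507, v = 511.4·(+0.18808)/0.88513 + 253.0 = 361.6681
M1: Pc = R·M1+t = (+0.13225, +0.22440, +0.89711); u = 834.7·(+0.13225)/0.89711 + 320.4 = 443.4484, v = 511.4·(+0.22440)/0.89711 + 253.0 = 380.9221
M2: Pc = R·M2+t = (+0.17024, +0.04732, +0.81467); u = 834.7·(+0.17024)/0.81467 + 320.4 = 494.8280, v = 511.4·(+0.04732)/0.81467 + 253.0 = 282.7026
M3: Pc = R·M3+t = (-0.02505, +0.01100, +0.80269); u = 834.7·(-0.02505)/0.80269 + 320.4 = 294.3520, v = 511.4·(+0.01100)/0.80269 + 253.0 = 260.0054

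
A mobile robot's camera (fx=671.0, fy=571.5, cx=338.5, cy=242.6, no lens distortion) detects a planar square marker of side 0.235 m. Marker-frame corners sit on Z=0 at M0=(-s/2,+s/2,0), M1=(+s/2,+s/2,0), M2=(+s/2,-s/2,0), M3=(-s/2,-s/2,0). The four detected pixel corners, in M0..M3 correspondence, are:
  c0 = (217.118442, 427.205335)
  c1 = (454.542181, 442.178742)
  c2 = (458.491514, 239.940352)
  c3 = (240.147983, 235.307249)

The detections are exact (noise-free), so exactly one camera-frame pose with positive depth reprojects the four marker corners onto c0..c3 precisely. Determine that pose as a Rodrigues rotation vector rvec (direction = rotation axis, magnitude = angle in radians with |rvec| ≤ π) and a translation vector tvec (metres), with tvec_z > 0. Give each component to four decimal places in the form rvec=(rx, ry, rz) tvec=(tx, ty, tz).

rvec=(-0.2598, 0.1370, 0.0443) tvec=(0.0017, 0.1071, 0.6867)

Intrinsics K: fx=671.0, fy=571.5, cx=338.5, cy=242.6
Marker side s = 0.235 m; corners in marker frame (Z=0):
  M0 = (-0.1175, +0.1175, 0)
  M1 = (+0.1175, +0.1175, 0)
  M2 = (+0.1175, -0.1175, 0)
  M3 = (-0.1175, -0.1175, 0)
Detected image corners:
  c0 = (217.118442, 427.205335) px
  c1 = (454.542181, 442.178742) px
  c2 = (458.491514, 239.940352) px
  c3 = (240.147983, 235.307249) px
Planar DLT: solve 8×8 A·h = b for H (H[2,2]=1):
  H  [+897.74870 -184.59125 +340.12307]
  H  [-28.13273 +714.21087 +331.77439]
  H  [-0.20495 -0.36842 +1.00000]
B = K⁻¹H; ‖b₁‖=1.456308, ‖b₂‖=1.456308; λ = 2/(‖b₁‖+‖b₂‖) = 0.686668, sign → tz>0 ⇒ λ=+0.686668
r₁ = λ·B[:,0] = (+0.98971,+0.02594,-0.14073); r₂ = λ·B[:,1] = (-0.06128,+0.96553,-0.25298)
r₃ = r₁×r₂ = (+0.12932,+0.25900,+0.95718); SVD([r₁ r₂ r₃]) → R = UVᵀ:
  R  [+0.98971 -0.06128 +0.12932]
  R  [+0.02594 +0.96553 +0.25900]
  R  [-0.14073 -0.25298 +0.95718]
t = (+0.00166, +0.10714, +0.68667) m
tr R = 2.912416; θ = arccos((tr R − 1)/2) = 0.297037 rad = 17.019°
axis k = ((R−Rᵀ)₃₂, (R−Rᵀ)₁₃, (R−Rᵀ)₂₁) / (2 sinθ) = (-0.874626, +0.461335, +0.148995)
rvec = θ·k = (-0.259796, +0.137034, +0.044257)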